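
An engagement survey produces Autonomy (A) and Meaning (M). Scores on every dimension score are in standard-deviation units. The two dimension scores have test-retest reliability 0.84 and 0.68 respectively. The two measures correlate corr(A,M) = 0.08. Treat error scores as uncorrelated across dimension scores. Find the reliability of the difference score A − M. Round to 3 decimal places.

0.739

Var(A−M) = 1 + 1 − 2·0.08 = 2 − 0.16 = 1.84.
Under uncorrelated errors the observed covariances equal the true-score covariances, so only the own-variance terms attenuate.
True-score variance = [0.84 + 0.68] − 0.16 = 1.52 − 0.16 = 1.36.
Reliability = 1.36 / 1.84 = 0.739.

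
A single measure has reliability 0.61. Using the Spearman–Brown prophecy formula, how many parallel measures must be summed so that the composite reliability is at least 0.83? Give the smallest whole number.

4

k ≥ ρ*(1−ρ₁)/(ρ₁(1−ρ*)) = 0.83·0.39 / (0.61·0.17) = 3.122.
Smallest integer k = 4.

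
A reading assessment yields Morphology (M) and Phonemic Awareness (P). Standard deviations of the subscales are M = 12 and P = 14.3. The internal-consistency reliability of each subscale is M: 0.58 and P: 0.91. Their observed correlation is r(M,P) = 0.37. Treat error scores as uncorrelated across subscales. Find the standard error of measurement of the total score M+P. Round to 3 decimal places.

8.882

Var(total) = 348.49 + 126.984 = 475.474.
True-score variance = 269.606 + 126.984 = 396.59, so reliability = 0.8341.
Error variance = 475.474 − 396.59 = 78.8841; SEM = √78.8841 = 8.882.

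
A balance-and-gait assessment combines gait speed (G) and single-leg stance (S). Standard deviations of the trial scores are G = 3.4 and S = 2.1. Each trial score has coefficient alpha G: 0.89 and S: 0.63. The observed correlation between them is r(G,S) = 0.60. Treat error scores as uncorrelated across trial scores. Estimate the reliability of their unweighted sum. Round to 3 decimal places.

Var(G+S) = 3.4² + 2.1² + 2·[3.4·2.1·0.60] = 15.97 + 8.568 = 24.538.
Because errors are independent across components, Cov(Tᵢ,Tⱼ) = Cov(Xᵢ,Xⱼ); the off-diagonal part of the true-score variance is the same as above.
True-score variance = [3.4²·0.89 + 2.1²·0.63] + 8.568 = 13.0667 + 8.568 = 21.6347.
Reliability = 21.6347 / 24.538 = 0.882.

0.882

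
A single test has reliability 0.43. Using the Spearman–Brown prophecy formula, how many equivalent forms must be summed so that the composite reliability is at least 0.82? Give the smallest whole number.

7

k ≥ ρ*(1−ρ₁)/(ρ₁(1−ρ*)) = 0.82·0.57 / (0.43·0.18) = 6.039.
Smallest integer k = 7.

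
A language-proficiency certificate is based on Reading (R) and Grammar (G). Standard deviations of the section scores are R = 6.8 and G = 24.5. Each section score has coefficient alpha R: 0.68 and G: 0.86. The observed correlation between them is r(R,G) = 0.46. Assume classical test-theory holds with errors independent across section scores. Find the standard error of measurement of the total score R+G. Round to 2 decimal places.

9.94

Var(total) = 646.49 + 153.272 = 799.762.
True-score variance = 547.658 + 153.272 = 700.93, so reliability = 0.8764.
Error variance = 799.762 − 700.93 = 98.8318; SEM = √98.8318 = 9.94.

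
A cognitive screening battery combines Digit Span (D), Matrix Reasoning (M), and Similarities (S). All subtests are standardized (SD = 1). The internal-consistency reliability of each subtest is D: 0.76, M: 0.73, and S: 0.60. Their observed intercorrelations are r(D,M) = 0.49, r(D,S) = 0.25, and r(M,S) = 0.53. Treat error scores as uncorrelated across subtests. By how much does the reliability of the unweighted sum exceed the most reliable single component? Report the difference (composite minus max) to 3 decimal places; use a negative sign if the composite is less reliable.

0.076

Var(sum) = 3 + 2.54 = 5.54; true-score variance = 2.09 + 2.54 = 4.63; composite reliability = 0.8357.
Max component reliability = 0.7600.
Difference = 0.8357 − 0.7600 = 0.076.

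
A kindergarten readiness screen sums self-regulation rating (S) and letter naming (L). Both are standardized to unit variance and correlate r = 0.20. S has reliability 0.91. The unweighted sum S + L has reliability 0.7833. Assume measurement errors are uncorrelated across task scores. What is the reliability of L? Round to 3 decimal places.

0.570

Var(S+L) = 2 + 2·0.20 = 2.400.
True-score variance = ρ_S + ρ_L + 2·0.20, so 0.7833 = (0.91 + ρ_L + 0.40) / 2.400.
ρ_L = 0.7833·2.400 − 0.91 − 0.40 = 0.570.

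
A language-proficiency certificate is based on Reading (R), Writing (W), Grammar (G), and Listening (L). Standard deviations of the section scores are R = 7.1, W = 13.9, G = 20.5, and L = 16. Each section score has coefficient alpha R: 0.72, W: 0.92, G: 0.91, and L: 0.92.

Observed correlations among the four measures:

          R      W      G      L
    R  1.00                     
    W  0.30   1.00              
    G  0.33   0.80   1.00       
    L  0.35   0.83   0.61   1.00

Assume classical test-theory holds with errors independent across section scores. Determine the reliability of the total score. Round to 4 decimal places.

0.9631

Var(R+W+G+L) = 7.1² + 13.9² + 20.5² + 16² + 2·[7.1·13.9·0.30 + 7.1·20.5·0.33 + 7.1·16·0.35 + 13.9·20.5·0.80 + 13.9·16·0.83 + 20.5·16·0.61] = 919.87 + 1460.06 = 2379.93.
Under uncorrelated errors the observed covariances equal the true-score covariances, so only the own-variance terms attenuate.
True-score variance = [7.1²·0.72 + 13.9²·0.92 + 20.5²·0.91 + 16²·0.92] + 1460.06 = 831.996 + 1460.06 = 2292.06.
Reliability = 2292.06 / 2379.93 = 0.9631.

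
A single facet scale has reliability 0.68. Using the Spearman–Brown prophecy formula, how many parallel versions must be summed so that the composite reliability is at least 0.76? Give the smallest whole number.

k ≥ ρ*(1−ρ₁)/(ρ₁(1−ρ*)) = 0.76·0.32 / (0.68·0.24) = 1.490.
Smallest integer k = 2.

2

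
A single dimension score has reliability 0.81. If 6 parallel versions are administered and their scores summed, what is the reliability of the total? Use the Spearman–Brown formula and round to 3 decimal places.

ρ_k = kρ / (1 + (k−1)ρ) = 6·0.81 / (1 + 5·0.81) = 4.860 / 5.050 = 0.962.

0.962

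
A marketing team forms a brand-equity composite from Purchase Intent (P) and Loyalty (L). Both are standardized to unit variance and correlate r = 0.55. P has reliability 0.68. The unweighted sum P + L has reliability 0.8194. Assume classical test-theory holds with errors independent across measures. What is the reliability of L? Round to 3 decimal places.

0.760

Var(P+L) = 2 + 2·0.55 = 3.100.
True-score variance = ρ_P + ρ_L + 2·0.55, so 0.8194 = (0.68 + ρ_L + 1.10) / 3.100.
ρ_L = 0.8194·3.100 − 0.68 − 1.10 = 0.760.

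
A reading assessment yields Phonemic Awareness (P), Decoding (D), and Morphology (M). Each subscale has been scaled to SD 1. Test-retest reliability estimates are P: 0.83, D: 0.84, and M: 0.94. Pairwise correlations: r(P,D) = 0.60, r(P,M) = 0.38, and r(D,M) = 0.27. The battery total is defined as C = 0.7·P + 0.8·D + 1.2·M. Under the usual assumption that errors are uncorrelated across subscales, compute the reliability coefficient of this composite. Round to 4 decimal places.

Var(C) = 0.7² + 0.8² + 1.2² + 2·[0.56·0.60 + 0.84·0.38 + 0.96·0.27] = 2.57 + 1.8288 = 4.3988.
Because errors are independent across components, Cov(Tᵢ,Tⱼ) = Cov(Xᵢ,Xⱼ); the off-diagonal part of the true-score variance is the same as above.
True-score variance = [0.7²·0.83 + 0.8²·0.84 + 1.2²·0.94] + 1.8288 = 2.2979 + 1.8288 = 4.1267.
Reliability = 4.1267 / 4.3988 = 0.9381.

0.9381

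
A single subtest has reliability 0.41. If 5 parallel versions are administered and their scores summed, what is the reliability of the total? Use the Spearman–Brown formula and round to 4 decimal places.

ρ_k = kρ / (1 + (k−1)ρ) = 5·0.41 / (1 + 4·0.41) = 2.050 / 2.640 = 0.7765.

0.7765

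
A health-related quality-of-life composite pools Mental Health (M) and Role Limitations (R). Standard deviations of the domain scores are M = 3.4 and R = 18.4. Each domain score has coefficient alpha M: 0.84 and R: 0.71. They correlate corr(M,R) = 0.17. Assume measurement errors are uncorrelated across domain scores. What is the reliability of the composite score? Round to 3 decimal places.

0.731

Var(M+R) = 3.4² + 18.4² + 2·[3.4·18.4·0.17] = 350.12 + 21.2704 = 371.39.
With uncorrelated errors the cross-covariances are all true-score covariance, so they carry over unchanged; only the diagonal terms shrink to ρᵢσᵢ².
True-score variance = [3.4²·0.84 + 18.4²·0.71] + 21.2704 = 250.088 + 21.2704 = 271.358.
Reliability = 271.358 / 371.39 = 0.731.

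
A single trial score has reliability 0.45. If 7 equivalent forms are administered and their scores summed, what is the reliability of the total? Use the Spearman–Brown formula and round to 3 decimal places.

ρ_k = kρ / (1 + (k−1)ρ) = 7·0.45 / (1 + 6·0.45) = 3.150 / 3.700 = 0.851.

0.851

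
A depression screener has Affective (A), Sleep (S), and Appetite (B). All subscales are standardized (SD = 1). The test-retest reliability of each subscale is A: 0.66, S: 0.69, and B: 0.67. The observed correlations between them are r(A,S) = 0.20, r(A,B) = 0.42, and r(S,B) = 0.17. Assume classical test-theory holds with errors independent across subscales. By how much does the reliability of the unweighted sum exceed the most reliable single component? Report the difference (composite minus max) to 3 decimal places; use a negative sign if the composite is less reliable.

0.096

Var(sum) = 3 + 1.58 = 4.58; true-score variance = 2.02 + 1.58 = 3.6; composite reliability = 0.7860.
Max component reliability = 0.6900.
Difference = 0.7860 − 0.6900 = 0.096.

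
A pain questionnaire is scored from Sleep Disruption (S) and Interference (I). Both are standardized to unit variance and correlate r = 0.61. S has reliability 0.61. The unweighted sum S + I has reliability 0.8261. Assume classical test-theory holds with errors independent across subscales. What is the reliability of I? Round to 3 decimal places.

0.830

Var(S+I) = 2 + 2·0.61 = 3.220.
True-score variance = ρ_S + ρ_I + 2·0.61, so 0.8261 = (0.61 + ρ_I + 1.22) / 3.220.
ρ_I = 0.8261·3.220 − 0.61 − 1.22 = 0.830.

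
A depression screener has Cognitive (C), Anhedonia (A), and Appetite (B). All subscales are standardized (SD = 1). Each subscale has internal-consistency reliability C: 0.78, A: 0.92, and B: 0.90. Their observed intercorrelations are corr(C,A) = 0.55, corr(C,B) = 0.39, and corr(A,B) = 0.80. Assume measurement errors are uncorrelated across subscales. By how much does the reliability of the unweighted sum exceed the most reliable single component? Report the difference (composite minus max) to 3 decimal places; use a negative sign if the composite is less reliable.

0.018

Var(sum) = 3 + 3.48 = 6.48; true-score variance = 2.6 + 3.48 = 6.08; composite reliability = 0.9383.
Max component reliability = 0.9200.
Difference = 0.9383 − 0.9200 = 0.018.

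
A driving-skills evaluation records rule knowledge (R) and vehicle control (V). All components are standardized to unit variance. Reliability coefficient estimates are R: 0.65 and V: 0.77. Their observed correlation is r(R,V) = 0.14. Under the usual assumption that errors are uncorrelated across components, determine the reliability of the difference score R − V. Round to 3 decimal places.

0.663

Var(R−V) = 1 + 1 − 2·0.14 = 2 − 0.28 = 1.72.
Because errors are independent across components, Cov(Tᵢ,Tⱼ) = Cov(Xᵢ,Xⱼ); the off-diagonal part of the true-score variance is the same as above.
True-score variance = [0.65 + 0.77] − 0.28 = 1.42 − 0.28 = 1.14.
Reliability = 1.14 / 1.72 = 0.663.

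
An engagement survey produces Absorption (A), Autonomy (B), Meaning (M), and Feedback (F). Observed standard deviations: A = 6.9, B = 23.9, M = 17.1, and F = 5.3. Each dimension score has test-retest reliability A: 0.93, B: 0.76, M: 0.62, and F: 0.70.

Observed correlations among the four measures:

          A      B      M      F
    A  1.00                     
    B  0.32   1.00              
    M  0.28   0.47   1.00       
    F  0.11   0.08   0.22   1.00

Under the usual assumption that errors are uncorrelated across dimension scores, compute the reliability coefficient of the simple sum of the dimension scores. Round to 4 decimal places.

0.8337

Var(A+B+M+F) = 6.9² + 23.9² + 17.1² + 5.3² + 2·[6.9·23.9·0.32 + 6.9·17.1·0.28 + 6.9·5.3·0.11 + 23.9·17.1·0.47 + 23.9·5.3·0.08 + 17.1·5.3·0.22] = 939.32 + 623.975 = 1563.3.
Because errors are independent across components, Cov(Tᵢ,Tⱼ) = Cov(Xᵢ,Xⱼ); the off-diagonal part of the true-score variance is the same as above.
True-score variance = [6.9²·0.93 + 23.9²·0.76 + 17.1²·0.62 + 5.3²·0.70] + 623.975 = 679.354 + 623.975 = 1303.33.
Reliability = 1303.33 / 1563.3 = 0.8337.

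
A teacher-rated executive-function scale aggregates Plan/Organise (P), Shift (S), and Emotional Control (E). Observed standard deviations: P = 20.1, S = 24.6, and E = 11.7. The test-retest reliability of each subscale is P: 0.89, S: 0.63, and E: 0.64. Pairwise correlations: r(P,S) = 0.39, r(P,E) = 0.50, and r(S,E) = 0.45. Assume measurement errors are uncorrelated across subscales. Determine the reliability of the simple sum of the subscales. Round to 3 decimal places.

Var(P+S+E) = 20.1² + 24.6² + 11.7² + 2·[20.1·24.6·0.39 + 20.1·11.7·0.50 + 24.6·11.7·0.45] = 1146.06 + 879.887 = 2025.95.
Because errors are independent across components, Cov(Tᵢ,Tⱼ) = Cov(Xᵢ,Xⱼ); the off-diagonal part of the true-score variance is the same as above.
True-score variance = [20.1²·0.89 + 24.6²·0.63 + 11.7²·0.64] + 879.887 = 828.429 + 879.887 = 1708.32.
Reliability = 1708.32 / 2025.95 = 0.843.

0.843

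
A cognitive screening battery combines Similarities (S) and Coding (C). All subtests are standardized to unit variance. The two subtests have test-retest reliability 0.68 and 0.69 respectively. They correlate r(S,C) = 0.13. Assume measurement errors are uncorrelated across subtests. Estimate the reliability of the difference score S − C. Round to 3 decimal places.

0.638

Var(S−C) = 1 + 1 − 2·0.13 = 2 − 0.26 = 1.74.
Under uncorrelated errors the observed covariances equal the true-score covariances, so only the own-variance terms attenuate.
True-score variance = [0.68 + 0.69] − 0.26 = 1.37 − 0.26 = 1.11.
Reliability = 1.11 / 1.74 = 0.638.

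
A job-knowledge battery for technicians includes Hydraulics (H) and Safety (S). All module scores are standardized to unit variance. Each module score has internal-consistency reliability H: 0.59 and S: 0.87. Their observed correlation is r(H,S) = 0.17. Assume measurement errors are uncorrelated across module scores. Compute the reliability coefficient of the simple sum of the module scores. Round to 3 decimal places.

0.769

Var(H+S) = 2 + 2·[0.17] = 2 + 0.34 = 2.34.
Under uncorrelated errors the observed covariances equal the true-score covariances, so only the own-variance terms attenuate.
True-score variance = [0.59 + 0.87] + 0.34 = 1.46 + 0.34 = 1.8.
Reliability = 1.8 / 2.34 = 0.769.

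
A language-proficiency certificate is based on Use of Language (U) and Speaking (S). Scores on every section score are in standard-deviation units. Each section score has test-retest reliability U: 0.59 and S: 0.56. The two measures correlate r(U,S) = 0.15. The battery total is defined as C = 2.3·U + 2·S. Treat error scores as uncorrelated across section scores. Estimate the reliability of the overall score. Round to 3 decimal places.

Var(C) = 2.3² + 2² + 2·[4.6·0.15] = 9.29 + 1.38 = 10.67.
With uncorrelated errors the cross-covariances are all true-score covariance, so they carry over unchanged; only the diagonal terms shrink to ρᵢσᵢ².
True-score variance = [2.3²·0.59 + 2²·0.56] + 1.38 = 5.3611 + 1.38 = 6.7411.
Reliability = 6.7411 / 10.67 = 0.632.

0.632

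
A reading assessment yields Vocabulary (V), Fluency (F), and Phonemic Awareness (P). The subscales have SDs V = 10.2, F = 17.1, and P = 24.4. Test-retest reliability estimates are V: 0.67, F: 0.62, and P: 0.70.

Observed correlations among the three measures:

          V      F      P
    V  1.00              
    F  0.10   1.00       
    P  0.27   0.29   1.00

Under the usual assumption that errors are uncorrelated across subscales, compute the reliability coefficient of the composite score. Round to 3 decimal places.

0.769

Var(V+F+P) = 10.2² + 17.1² + 24.4² + 2·[10.2·17.1·0.10 + 10.2·24.4·0.27 + 17.1·24.4·0.29] = 991.81 + 411.278 = 1403.09.
With uncorrelated errors the cross-covariances are all true-score covariance, so they carry over unchanged; only the diagonal terms shrink to ρᵢσᵢ².
True-score variance = [10.2²·0.67 + 17.1²·0.62 + 24.4²·0.70] + 411.278 = 667.753 + 411.278 = 1079.03.
Reliability = 1079.03 / 1403.09 = 0.769.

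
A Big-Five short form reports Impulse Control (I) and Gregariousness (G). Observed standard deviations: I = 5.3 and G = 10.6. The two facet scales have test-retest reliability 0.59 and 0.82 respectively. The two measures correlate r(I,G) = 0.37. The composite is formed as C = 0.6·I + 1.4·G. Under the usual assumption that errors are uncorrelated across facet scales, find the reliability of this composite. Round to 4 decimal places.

0.8349

Var(C) = 0.6²·5.3² + 1.4²·10.6² + 2·[0.84·5.3·10.6·0.37] = 230.338 + 34.9215 = 265.259.
With uncorrelated errors the cross-covariances are all true-score covariance, so they carry over unchanged; only the diagonal terms shrink to ρᵢσᵢ².
True-score variance = [0.6²·5.3²·0.59 + 1.4²·10.6²·0.82] + 34.9215 = 186.551 + 34.9215 = 221.473.
Reliability = 221.473 / 265.259 = 0.8349.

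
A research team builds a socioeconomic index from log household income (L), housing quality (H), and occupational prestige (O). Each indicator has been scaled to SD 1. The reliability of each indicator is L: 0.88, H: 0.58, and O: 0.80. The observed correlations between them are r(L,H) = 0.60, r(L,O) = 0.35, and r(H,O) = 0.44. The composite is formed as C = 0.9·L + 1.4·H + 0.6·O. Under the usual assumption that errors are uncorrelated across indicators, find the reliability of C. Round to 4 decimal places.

0.8277

Var(C) = 0.9² + 1.4² + 0.6² + 2·[1.26·0.60 + 0.54·0.35 + 0.84·0.44] = 3.13 + 2.6292 = 5.7592.
Because errors are independent across components, Cov(Tᵢ,Tⱼ) = Cov(Xᵢ,Xⱼ); the off-diagonal part of the true-score variance is the same as above.
True-score variance = [0.9²·0.88 + 1.4²·0.58 + 0.6²·0.80] + 2.6292 = 2.1376 + 2.6292 = 4.7668.
Reliability = 4.7668 / 5.7592 = 0.8277.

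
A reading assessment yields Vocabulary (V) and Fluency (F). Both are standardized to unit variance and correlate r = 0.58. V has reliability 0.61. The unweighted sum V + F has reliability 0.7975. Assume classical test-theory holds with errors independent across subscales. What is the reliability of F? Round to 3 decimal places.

0.750

Var(V+F) = 2 + 2·0.58 = 3.160.
True-score variance = ρ_V + ρ_F + 2·0.58, so 0.7975 = (0.61 + ρ_F + 1.16) / 3.160.
ρ_F = 0.7975·3.160 − 0.61 − 1.16 = 0.750.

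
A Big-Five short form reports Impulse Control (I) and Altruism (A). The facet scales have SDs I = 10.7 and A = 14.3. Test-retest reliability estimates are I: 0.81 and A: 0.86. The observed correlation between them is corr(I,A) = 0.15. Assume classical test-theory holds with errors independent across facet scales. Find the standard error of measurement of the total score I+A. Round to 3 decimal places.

7.098

Var(total) = 318.98 + 45.903 = 364.883.
True-score variance = 268.598 + 45.903 = 314.501, so reliability = 0.8619.
Error variance = 364.883 − 314.501 = 50.3817; SEM = √50.3817 = 7.098.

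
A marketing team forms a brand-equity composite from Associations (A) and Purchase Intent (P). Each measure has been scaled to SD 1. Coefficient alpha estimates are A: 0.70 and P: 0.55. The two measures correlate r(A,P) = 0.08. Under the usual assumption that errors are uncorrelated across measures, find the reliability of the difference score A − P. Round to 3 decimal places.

Var(A−P) = 1 + 1 − 2·0.08 = 2 − 0.16 = 1.84.
Under uncorrelated errors the observed covariances equal the true-score covariances, so only the own-variance terms attenuate.
True-score variance = [0.70 + 0.55] − 0.16 = 1.25 − 0.16 = 1.09.
Reliability = 1.09 / 1.84 = 0.592.

0.592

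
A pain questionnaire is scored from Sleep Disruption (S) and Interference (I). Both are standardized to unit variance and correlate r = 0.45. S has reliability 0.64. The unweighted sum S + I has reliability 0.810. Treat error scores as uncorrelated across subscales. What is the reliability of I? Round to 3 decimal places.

Var(S+I) = 2 + 2·0.45 = 2.900.
True-score variance = ρ_S + ρ_I + 2·0.45, so 0.810 = (0.64 + ρ_I + 0.90) / 2.900.
ρ_I = 0.810·2.900 − 0.64 − 0.90 = 0.809.

0.809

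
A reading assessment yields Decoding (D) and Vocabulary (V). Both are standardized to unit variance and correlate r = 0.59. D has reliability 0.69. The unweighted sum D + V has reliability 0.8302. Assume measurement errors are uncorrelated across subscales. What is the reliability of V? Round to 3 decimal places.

Var(D+V) = 2 + 2·0.59 = 3.180.
True-score variance = ρ_D + ρ_V + 2·0.59, so 0.8302 = (0.69 + ρ_V + 1.18) / 3.180.
ρ_V = 0.8302·3.180 − 0.69 − 1.18 = 0.770.

0.770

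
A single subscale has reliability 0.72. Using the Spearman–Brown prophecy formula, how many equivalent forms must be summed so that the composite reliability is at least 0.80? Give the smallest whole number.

k ≥ ρ*(1−ρ₁)/(ρ₁(1−ρ*)) = 0.80·0.28 / (0.72·0.20) = 1.556.
Smallest integer k = 2.

2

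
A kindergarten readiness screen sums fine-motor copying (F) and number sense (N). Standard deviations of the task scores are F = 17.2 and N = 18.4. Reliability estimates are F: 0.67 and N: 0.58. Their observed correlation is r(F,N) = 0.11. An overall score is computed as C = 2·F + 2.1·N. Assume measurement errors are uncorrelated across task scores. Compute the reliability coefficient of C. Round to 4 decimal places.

0.6572

Var(C) = 2²·17.2² + 2.1²·18.4² + 2·[4.2·17.2·18.4·0.11] = 2676.41 + 292.428 = 2968.84.
Under uncorrelated errors the observed covariances equal the true-score covariances, so only the own-variance terms attenuate.
True-score variance = [2²·17.2²·0.67 + 2.1²·18.4²·0.58] + 292.428 = 1658.82 + 292.428 = 1951.25.
Reliability = 1951.25 / 2968.84 = 0.6572.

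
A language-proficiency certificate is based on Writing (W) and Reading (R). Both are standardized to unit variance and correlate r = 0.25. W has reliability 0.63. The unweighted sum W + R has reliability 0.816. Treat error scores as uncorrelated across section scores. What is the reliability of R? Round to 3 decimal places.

0.910

Var(W+R) = 2 + 2·0.25 = 2.500.
True-score variance = ρ_W + ρ_R + 2·0.25, so 0.816 = (0.63 + ρ_R + 0.50) / 2.500.
ρ_R = 0.816·2.500 − 0.63 − 0.50 = 0.910.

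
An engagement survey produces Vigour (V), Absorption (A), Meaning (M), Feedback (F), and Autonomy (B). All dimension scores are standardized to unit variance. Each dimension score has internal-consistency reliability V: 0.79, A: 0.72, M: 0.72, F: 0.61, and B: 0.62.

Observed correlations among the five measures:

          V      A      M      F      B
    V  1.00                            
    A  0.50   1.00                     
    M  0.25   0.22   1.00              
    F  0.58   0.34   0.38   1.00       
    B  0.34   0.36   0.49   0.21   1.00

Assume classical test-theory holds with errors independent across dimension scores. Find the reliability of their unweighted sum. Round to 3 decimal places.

Var(V+A+M+F+B) = 5 + 2·[0.50 + 0.25 + 0.58 + 0.34 + 0.22 + 0.34 + 0.36 + 0.38 + 0.49 + 0.21] = 5 + 7.34 = 12.34.
Because errors are independent across components, Cov(Tᵢ,Tⱼ) = Cov(Xᵢ,Xⱼ); the off-diagonal part of the true-score variance is the same as above.
True-score variance = [0.79 + 0.72 + 0.72 + 0.61 + 0.62] + 7.34 = 3.46 + 7.34 = 10.8.
Reliability = 10.8 / 12.34 = 0.875.

0.875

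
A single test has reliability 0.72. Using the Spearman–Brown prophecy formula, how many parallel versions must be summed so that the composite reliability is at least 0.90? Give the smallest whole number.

k ≥ ρ*(1−ρ₁)/(ρ₁(1−ρ*)) = 0.90·0.28 / (0.72·0.10) = 3.500.
Smallest integer k = 4.

4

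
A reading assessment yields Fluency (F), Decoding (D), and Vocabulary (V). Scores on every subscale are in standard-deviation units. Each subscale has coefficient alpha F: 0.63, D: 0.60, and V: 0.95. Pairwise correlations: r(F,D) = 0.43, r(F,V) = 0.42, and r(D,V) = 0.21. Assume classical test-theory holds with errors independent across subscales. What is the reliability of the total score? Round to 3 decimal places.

0.840

Var(F+D+V) = 3 + 2·[0.43 + 0.42 + 0.21] = 3 + 2.12 = 5.12.
With uncorrelated errors the cross-covariances are all true-score covariance, so they carry over unchanged; only the diagonal terms shrink to ρᵢσᵢ².
True-score variance = [0.63 + 0.60 + 0.95] + 2.12 = 2.18 + 2.12 = 4.3.
Reliability = 4.3 / 5.12 = 0.840.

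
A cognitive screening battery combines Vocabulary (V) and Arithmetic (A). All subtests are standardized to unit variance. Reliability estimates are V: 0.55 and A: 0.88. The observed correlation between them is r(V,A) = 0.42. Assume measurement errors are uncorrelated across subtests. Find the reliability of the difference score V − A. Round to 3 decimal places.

0.509

Var(V−A) = 1 + 1 − 2·0.42 = 2 − 0.84 = 1.16.
With uncorrelated errors the cross-covariances are all true-score covariance, so they carry over unchanged; only the diagonal terms shrink to ρᵢσᵢ².
True-score variance = [0.55 + 0.88] − 0.84 = 1.43 − 0.84 = 0.59.
Reliability = 0.59 / 1.16 = 0.509.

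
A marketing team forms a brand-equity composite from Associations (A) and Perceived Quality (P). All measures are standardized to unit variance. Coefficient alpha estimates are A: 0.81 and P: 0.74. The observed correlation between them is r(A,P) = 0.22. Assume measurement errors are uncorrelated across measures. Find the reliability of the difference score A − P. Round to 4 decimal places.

Var(A−P) = 1 + 1 − 2·0.22 = 2 − 0.44 = 1.56.
With uncorrelated errors the cross-covariances are all true-score covariance, so they carry over unchanged; only the diagonal terms shrink to ρᵢσᵢ².
True-score variance = [0.81 + 0.74] − 0.44 = 1.55 − 0.44 = 1.11.
Reliability = 1.11 / 1.56 = 0.7115.

0.7115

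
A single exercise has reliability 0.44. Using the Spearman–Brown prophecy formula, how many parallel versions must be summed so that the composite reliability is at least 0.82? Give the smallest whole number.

k ≥ ρ*(1−ρ₁)/(ρ₁(1−ρ*)) = 0.82·0.56 / (0.44·0.18) = 5.798.
Smallest integer k = 6.

6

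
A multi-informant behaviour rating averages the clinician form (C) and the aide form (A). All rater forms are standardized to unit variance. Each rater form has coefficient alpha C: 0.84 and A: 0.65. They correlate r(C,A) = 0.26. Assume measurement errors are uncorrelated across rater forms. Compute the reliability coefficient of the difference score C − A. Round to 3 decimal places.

0.655

Var(C−A) = 1 + 1 − 2·0.26 = 2 − 0.52 = 1.48.
Under uncorrelated errors the observed covariances equal the true-score covariances, so only the own-variance terms attenuate.
True-score variance = [0.84 + 0.65] − 0.52 = 1.49 − 0.52 = 0.97.
Reliability = 0.97 / 1.48 = 0.655.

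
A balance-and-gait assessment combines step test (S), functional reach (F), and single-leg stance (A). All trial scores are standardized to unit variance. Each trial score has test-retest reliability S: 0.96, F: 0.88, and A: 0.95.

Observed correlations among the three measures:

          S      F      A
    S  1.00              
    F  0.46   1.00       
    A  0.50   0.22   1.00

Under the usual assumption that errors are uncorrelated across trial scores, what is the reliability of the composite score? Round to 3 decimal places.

0.961

Var(S+F+A) = 3 + 2·[0.46 + 0.50 + 0.22] = 3 + 2.36 = 5.36.
With uncorrelated errors the cross-covariances are all true-score covariance, so they carry over unchanged; only the diagonal terms shrink to ρᵢσᵢ².
True-score variance = [0.96 + 0.88 + 0.95] + 2.36 = 2.79 + 2.36 = 5.15.
Reliability = 5.15 / 5.36 = 0.961.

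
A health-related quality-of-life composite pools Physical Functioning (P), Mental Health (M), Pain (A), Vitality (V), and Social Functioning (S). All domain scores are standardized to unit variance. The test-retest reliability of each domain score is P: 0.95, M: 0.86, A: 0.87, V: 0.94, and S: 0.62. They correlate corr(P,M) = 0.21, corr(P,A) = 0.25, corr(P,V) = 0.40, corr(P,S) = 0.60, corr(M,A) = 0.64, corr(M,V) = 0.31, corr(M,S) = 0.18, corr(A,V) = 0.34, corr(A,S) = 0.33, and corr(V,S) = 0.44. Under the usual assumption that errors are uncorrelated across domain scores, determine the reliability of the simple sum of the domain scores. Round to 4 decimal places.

Var(P+M+A+V+S) = 5 + 2·[0.21 + 0.25 + 0.40 + 0.60 + 0.64 + 0.31 + 0.18 + 0.34 + 0.33 + 0.44] = 5 + 7.4 = 12.4.
Because errors are independent across components, Cov(Tᵢ,Tⱼ) = Cov(Xᵢ,Xⱼ); the off-diagonal part of the true-score variance is the same as above.
True-score variance = [0.95 + 0.86 + 0.87 + 0.94 + 0.62] + 7.4 = 4.24 + 7.4 = 11.64.
Reliability = 11.64 / 12.4 = 0.9387.

0.9387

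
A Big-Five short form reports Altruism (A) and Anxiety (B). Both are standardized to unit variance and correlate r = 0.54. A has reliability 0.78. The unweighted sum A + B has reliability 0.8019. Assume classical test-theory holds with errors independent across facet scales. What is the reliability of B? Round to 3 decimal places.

0.610

Var(A+B) = 2 + 2·0.54 = 3.080.
True-score variance = ρ_A + ρ_B + 2·0.54, so 0.8019 = (0.78 + ρ_B + 1.08) / 3.080.
ρ_B = 0.8019·3.080 − 0.78 − 1.08 = 0.610.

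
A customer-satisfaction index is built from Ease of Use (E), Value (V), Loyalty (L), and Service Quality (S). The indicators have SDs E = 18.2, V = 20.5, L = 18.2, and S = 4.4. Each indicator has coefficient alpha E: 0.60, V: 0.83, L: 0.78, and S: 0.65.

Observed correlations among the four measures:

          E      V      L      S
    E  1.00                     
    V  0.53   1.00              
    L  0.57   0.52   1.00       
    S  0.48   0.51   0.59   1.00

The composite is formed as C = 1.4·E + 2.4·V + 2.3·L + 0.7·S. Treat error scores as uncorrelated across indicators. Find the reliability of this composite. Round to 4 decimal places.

Var(C) = 1.4²·18.2² + 2.4²·20.5² + 2.3²·18.2² + 0.7²·4.4² + 2·[3.36·18.2·20.5·0.53 + 3.22·18.2·18.2·0.57 + 0.98·18.2·4.4·0.48 + 5.52·20.5·18.2·0.52 + 1.68·20.5·4.4·0.51 + 1.61·18.2·4.4·0.59] = 4831.62 + 5068.68 = 9900.3.
With uncorrelated errors the cross-covariances are all true-score covariance, so they carry over unchanged; only the diagonal terms shrink to ρᵢσᵢ².
True-score variance = [1.4²·18.2²·0.60 + 2.4²·20.5²·0.83 + 2.3²·18.2²·0.78 + 0.7²·4.4²·0.65] + 5068.68 = 3771.6 + 5068.68 = 8840.28.
Reliability = 8840.28 / 9900.3 = 0.8929.

0.8929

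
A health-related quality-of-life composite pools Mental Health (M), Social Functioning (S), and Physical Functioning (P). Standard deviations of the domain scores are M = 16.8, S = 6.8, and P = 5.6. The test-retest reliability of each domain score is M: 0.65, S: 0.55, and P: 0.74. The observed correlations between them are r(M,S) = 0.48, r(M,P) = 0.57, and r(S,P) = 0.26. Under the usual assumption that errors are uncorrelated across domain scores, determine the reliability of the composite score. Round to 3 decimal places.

0.786

Var(M+S+P) = 16.8² + 6.8² + 5.6² + 2·[16.8·6.8·0.48 + 16.8·5.6·0.57 + 6.8·5.6·0.26] = 359.84 + 236.723 = 596.563.
Under uncorrelated errors the observed covariances equal the true-score covariances, so only the own-variance terms attenuate.
True-score variance = [16.8²·0.65 + 6.8²·0.55 + 5.6²·0.74] + 236.723 = 232.094 + 236.723 = 468.818.
Reliability = 468.818 / 596.563 = 0.786.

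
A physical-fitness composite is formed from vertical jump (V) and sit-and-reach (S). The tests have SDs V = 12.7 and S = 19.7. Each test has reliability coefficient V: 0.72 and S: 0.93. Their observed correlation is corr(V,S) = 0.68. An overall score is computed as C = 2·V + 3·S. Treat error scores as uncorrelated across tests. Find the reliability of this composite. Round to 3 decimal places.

Var(C) = 2²·12.7² + 3²·19.7² + 2·[6·12.7·19.7·0.68] = 4137.97 + 2041.55 = 6179.52.
Under uncorrelated errors the observed covariances equal the true-score covariances, so only the own-variance terms attenuate.
True-score variance = [2²·12.7²·0.72 + 3²·19.7²·0.93] + 2041.55 = 3712.83 + 2041.55 = 5754.38.
Reliability = 5754.38 / 6179.52 = 0.931.

0.931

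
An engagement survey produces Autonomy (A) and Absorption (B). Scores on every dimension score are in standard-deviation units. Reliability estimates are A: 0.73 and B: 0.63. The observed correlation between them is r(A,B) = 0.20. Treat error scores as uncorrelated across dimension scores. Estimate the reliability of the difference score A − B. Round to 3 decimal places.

0.600

Var(A−B) = 1 + 1 − 2·0.20 = 2 − 0.4 = 1.6.
With uncorrelated errors the cross-covariances are all true-score covariance, so they carry over unchanged; only the diagonal terms shrink to ρᵢσᵢ².
True-score variance = [0.73 + 0.63] − 0.4 = 1.36 − 0.4 = 0.96.
Reliability = 0.96 / 1.6 = 0.600.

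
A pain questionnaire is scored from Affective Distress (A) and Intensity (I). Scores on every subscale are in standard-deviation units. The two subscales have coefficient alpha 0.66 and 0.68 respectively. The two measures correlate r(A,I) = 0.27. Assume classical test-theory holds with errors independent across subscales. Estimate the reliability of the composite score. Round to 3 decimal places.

0.740

Var(A+I) = 2 + 2·[0.27] = 2 + 0.54 = 2.54.
With uncorrelated errors the cross-covariances are all true-score covariance, so they carry over unchanged; only the diagonal terms shrink to ρᵢσᵢ².
True-score variance = [0.66 + 0.68] + 0.54 = 1.34 + 0.54 = 1.88.
Reliability = 1.88 / 2.54 = 0.740.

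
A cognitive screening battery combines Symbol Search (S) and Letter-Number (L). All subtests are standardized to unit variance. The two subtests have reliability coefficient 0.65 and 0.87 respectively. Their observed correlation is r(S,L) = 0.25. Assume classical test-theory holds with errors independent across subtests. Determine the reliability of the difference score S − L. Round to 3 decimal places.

Var(S−L) = 1 + 1 − 2·0.25 = 2 − 0.5 = 1.5.
Because errors are independent across components, Cov(Tᵢ,Tⱼ) = Cov(Xᵢ,Xⱼ); the off-diagonal part of the true-score variance is the same as above.
True-score variance = [0.65 + 0.87] − 0.5 = 1.52 − 0.5 = 1.02.
Reliability = 1.02 / 1.5 = 0.680.

0.680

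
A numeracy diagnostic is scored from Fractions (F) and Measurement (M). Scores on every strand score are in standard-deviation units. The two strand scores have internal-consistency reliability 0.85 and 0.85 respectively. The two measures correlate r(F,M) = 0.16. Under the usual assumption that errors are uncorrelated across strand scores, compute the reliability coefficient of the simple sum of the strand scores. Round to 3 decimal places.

Var(F+M) = 2 + 2·[0.16] = 2 + 0.32 = 2.32.
Because errors are independent across components, Cov(Tᵢ,Tⱼ) = Cov(Xᵢ,Xⱼ); the off-diagonal part of the true-score variance is the same as above.
True-score variance = [0.85 + 0.85] + 0.32 = 1.7 + 0.32 = 2.02.
Reliability = 2.02 / 2.32 = 0.871.

0.871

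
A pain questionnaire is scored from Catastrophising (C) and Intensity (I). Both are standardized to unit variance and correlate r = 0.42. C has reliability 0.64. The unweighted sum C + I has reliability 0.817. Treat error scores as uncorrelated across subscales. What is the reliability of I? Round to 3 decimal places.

0.840

Var(C+I) = 2 + 2·0.42 = 2.840.
True-score variance = ρ_C + ρ_I + 2·0.42, so 0.817 = (0.64 + ρ_I + 0.84) / 2.840.
ρ_I = 0.817·2.840 − 0.64 − 0.84 = 0.840.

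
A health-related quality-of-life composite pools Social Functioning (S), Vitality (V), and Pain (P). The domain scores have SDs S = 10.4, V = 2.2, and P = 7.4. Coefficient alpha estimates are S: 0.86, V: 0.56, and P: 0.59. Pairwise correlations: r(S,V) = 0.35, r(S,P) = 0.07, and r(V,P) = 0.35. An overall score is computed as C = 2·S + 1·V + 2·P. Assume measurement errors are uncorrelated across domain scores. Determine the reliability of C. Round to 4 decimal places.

Var(C) = 2²·10.4² + 2.2² + 2²·7.4² + 2·[2·10.4·2.2·0.35 + 4·10.4·7.4·0.07 + 2·2.2·7.4·0.35] = 656.52 + 97.9216 = 754.442.
Because errors are independent across components, Cov(Tᵢ,Tⱼ) = Cov(Xᵢ,Xⱼ); the off-diagonal part of the true-score variance is the same as above.
True-score variance = [2²·10.4²·0.86 + 2.2²·0.56 + 2²·7.4²·0.59] + 97.9216 = 504.014 + 97.9216 = 601.936.
Reliability = 601.936 / 754.442 = 0.7979.

0.7979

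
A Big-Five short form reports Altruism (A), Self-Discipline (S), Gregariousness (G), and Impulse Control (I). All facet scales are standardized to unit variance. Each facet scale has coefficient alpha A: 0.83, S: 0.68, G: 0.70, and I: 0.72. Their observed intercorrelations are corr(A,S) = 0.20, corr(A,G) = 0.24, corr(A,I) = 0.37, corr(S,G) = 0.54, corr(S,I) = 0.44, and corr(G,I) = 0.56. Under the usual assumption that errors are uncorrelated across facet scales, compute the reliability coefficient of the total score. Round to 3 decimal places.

Var(A+S+G+I) = 4 + 2·[0.20 + 0.24 + 0.37 + 0.54 + 0.44 + 0.56] = 4 + 4.7 = 8.7.
With uncorrelated errors the cross-covariances are all true-score covariance, so they carry over unchanged; only the diagonal terms shrink to ρᵢσᵢ².
True-score variance = [0.83 + 0.68 + 0.70 + 0.72] + 4.7 = 2.93 + 4.7 = 7.63.
Reliability = 7.63 / 8.7 = 0.877.

0.877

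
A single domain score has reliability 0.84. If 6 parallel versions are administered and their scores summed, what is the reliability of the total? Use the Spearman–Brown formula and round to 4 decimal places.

0.9692

ρ_k = kρ / (1 + (k−1)ρ) = 6·0.84 / (1 + 5·0.84) = 5.040 / 5.200 = 0.9692.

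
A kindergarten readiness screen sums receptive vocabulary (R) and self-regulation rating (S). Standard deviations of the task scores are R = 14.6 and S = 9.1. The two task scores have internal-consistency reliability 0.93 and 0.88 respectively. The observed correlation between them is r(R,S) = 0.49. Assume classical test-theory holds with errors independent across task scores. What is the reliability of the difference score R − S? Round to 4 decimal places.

0.8500

Var(R−S) = 14.6² + 9.1² − 2·14.6·9.1·0.49 = 295.97 − 130.203 = 165.767.
Because errors are independent across components, Cov(Tᵢ,Tⱼ) = Cov(Xᵢ,Xⱼ); the off-diagonal part of the true-score variance is the same as above.
True-score variance = [14.6²·0.93 + 9.1²·0.88] − 130.203 = 271.112 − 130.203 = 140.909.
Reliability = 140.909 / 165.767 = 0.8500.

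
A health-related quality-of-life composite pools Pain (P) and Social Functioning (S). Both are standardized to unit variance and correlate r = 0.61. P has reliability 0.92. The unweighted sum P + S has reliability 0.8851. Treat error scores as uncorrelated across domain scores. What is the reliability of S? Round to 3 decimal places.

Var(P+S) = 2 + 2·0.61 = 3.220.
True-score variance = ρ_P + ρ_S + 2·0.61, so 0.8851 = (0.92 + ρ_S + 1.22) / 3.220.
ρ_S = 0.8851·3.220 − 0.92 − 1.22 = 0.710.

0.710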